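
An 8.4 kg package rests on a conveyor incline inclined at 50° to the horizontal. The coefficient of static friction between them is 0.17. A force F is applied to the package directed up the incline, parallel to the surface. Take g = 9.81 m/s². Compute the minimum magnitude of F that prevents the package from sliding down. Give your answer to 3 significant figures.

54.1 N

The normal force is N = mg cos 50° = 52.968 N. With F at its minimum the package is on the verge of sliding down, so static friction is at its maximum μ_s N = 0.17 × 52.968 = 9.005 N and acts up the slope.
Equilibrium along the incline: F + μ_s N = mg sin 50°, so F = 63.125 − 9.005 = 54.120 N.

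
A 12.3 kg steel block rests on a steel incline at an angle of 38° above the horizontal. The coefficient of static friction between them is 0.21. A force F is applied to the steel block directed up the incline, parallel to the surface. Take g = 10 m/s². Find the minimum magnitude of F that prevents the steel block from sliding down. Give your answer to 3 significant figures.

The normal force is N = mg cos 38° = 96.925 N. With F at its minimum the steel block is on the verge of sliding down, so static friction is at its maximum μ_s N = 0.21 × 96.925 = 20.354 N and acts up the slope.
Equilibrium along the incline: F + μ_s N = mg sin 38°, so F = 75.726 − 20.354 = 55.372 N.

55.4 N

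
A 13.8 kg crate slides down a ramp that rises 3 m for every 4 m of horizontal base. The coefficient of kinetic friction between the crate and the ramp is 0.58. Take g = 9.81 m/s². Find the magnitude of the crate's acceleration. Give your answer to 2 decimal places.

Resolving the weight along the incline: the component pulling the crate down the slope is mg sin 36.87° = 13.8 × 9.81 × 0.6000 = 81.227 N, and the normal force is N = mg cos 36.87° = 13.8 × 9.81 × 0.8000 = 108.302 N.
Kinetic friction acts up the slope with magnitude f = μN = 0.58 × 108.302 = 62.815 N.
Net force along the incline is 81.227 − 62.815 = 18.412 N, so a = 18.412 / 13.8 = 1.3342 m/s².

1.33 m/s²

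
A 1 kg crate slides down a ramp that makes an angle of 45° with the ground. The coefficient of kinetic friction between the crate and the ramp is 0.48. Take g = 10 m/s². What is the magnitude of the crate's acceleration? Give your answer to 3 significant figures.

Resolving the weight along the incline: the component pulling the crate down the slope is mg sin 45° = 1 × 10 × 0.7071 = 7.071 N, and the normal force is N = mg cos 45° = 1 × 10 × 0.7071 = 7.071 N.
Kinetic friction acts up the slope with magnitude f = μN = 0.48 × 7.071 = 3.394 N.
Net force along the incline is 7.071 − 3.394 = 3.677 N, so a = 3.677 / 1 = 3.6770 m/s².

3.68 m/s²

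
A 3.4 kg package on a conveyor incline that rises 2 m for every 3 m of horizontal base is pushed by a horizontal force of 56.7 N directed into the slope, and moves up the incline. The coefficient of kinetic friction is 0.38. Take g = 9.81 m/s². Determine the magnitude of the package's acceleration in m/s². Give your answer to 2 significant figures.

The horizontal push has components F cos 33.69° = 56.7 × 0.8321 = 47.180 N up the incline and F sin 33.69° = 56.7 × 0.5547 = 31.451 N pressing into the surface.
The normal force is therefore N = mg cos 33.69° + F sin 33.69° = 27.754 + 31.451 = 59.205 N, and kinetic friction down the slope is μN = 0.38 × 59.205 = 22.498 N.
Along the incline: F cos 33.69° − mg sin 33.69° − μN = ma, so 47.180 − 18.501 − 22.498 = 3.4 a, giving a = 1.8179 m/s².

1.8 m/s²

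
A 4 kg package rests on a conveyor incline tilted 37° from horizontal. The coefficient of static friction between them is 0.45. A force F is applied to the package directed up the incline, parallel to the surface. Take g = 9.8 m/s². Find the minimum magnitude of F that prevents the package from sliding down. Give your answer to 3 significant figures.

The normal force is N = mg cos 37° = 31.307 N. With F at its minimum the package is on the verge of sliding down, so static friction is at its maximum μ_s N = 0.45 × 31.307 = 14.088 N and acts up the slope.
Equilibrium along the incline: F + μ_s N = mg sin 37°, so F = 23.591 − 14.088 = 9.503 N.

9.50 N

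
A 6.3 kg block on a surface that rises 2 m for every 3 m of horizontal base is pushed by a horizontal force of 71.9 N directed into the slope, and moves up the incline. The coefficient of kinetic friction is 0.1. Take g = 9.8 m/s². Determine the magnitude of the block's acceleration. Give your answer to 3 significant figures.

The horizontal push has components F cos 33.69° = 71.9 × 0.8321 = 59.828 N up the incline and F sin 33.69° = 71.9 × 0.5547 = 39.883 N pressing into the surface.
The normal force is therefore N = mg cos 33.69° + F sin 33.69° = 51.374 + 39.883 = 91.257 N, and kinetic friction down the slope is μN = 0.1 × 91.257 = 9.126 N.
Along the incline: F cos 33.69° − mg sin 33.69° − μN = ma, so 59.828 − 34.247 − 9.126 = 6.3 a, giving a = 2.6119 m/s².

2.61 m/s²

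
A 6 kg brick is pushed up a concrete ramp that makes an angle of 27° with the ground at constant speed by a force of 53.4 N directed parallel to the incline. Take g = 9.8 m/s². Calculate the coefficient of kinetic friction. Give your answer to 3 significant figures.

At constant speed ΣF = 0 along the incline. The applied 53.4 N acts up the slope; the weight component mg sin 27° = 26.695 N and kinetic friction μN both act down the slope.
So 53.4 = 26.695 + μ × 52.391, giving μ = (53.4 − 26.695) / 52.391 = 0.5097.

0.510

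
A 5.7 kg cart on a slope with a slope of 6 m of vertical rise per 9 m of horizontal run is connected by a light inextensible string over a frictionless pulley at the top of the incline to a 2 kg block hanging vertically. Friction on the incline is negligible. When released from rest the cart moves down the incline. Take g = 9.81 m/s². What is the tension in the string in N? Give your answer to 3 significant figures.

For the cart on the incline: the weight component along the slope is m₁g sin 33.69° = 5.7 × 9.81 × 0.5547 = 31.017 N and the normal force is N = m₁g cos 33.69° = 46.526 N.
Newton's second law for the cart (down-slope positive): 31.017 − T = 5.7 a. For the hanging block (upward positive): T − 2 × 9.81 = 2 a.
Adding the two equations eliminates T: 11.397 = 7.7 a, so a = 1.4801 m/s².
Then from the hanging block's equation, T = 2 × (9.81 + 1.4801) = 22.580 N.

22.6 N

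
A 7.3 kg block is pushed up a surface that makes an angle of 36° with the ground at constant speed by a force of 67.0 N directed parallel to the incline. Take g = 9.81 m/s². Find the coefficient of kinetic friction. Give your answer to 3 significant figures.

At constant speed ΣF = 0 along the incline. The applied 67.0 N acts up the slope; the weight component mg sin 36° = 42.093 N and kinetic friction μN both act down the slope.
So 67.0 = 42.093 + μ × 57.936, giving μ = (67.0 − 42.093) / 57.936 = 0.4299.

0.430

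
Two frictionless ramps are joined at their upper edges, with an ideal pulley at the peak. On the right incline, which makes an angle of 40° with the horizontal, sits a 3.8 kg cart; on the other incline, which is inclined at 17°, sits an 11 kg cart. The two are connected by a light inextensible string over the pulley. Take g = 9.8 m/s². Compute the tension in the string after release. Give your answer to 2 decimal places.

25.88 N

Resolve each weight along its own incline: the 3.8 kg mass has component 3.8 × 9.8 × sin 40° = 23.937 N down its slope, and the 11 kg mass has 11 × 9.8 × sin 17° = 31.518 N down its slope.
The 11 kg side's 31.518 N exceeds the other side's 23.937 N, so that mass slides down and the 3.8 kg mass slides up. Taking that direction as positive, Newton's second law for the whole system gives 31.518 − 23.937 = (3.8 + 11) a, so a = 7.581 / 14.8 = 0.5122 m/s².
For the 3.8 kg mass (up-slope positive): T − 23.937 = 3.8 × 0.5122, so T = 25.883 N.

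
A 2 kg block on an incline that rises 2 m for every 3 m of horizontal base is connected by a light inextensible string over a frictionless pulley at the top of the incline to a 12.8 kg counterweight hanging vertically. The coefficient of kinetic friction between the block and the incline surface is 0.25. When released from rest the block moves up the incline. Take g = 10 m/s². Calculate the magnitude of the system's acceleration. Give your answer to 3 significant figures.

7.62 m/s²

For the block on the incline: the weight component along the slope is m₁g sin 33.69° = 2 × 10 × 0.5547 = 11.094 N and the normal force is N = m₁g cos 33.69° = 16.641 N.
Kinetic friction opposes the block's motion up the incline: f = μN = 0.25 × 16.641 = 4.160 N acting down the slope.
Newton's second law for the block (up-slope positive): T − 11.094 − 4.160 = 2 a. For the hanging counterweight (downward positive): 12.8 × 10 − T = 12.8 a.
Adding the two equations eliminates T: 112.746 = 14.8 a, so a = 7.6180 m/s².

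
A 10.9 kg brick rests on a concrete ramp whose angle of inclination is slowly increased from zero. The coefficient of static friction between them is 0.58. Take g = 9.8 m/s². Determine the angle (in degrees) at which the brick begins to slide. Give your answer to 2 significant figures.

At the threshold of sliding, static friction is at its maximum μ_s N and exactly balances the weight component along the incline: mg sin θ = μ_s mg cos θ.
Hence tan θ = μ_s = 0.58, so θ = arctan(0.58) = 30.1137°.

30°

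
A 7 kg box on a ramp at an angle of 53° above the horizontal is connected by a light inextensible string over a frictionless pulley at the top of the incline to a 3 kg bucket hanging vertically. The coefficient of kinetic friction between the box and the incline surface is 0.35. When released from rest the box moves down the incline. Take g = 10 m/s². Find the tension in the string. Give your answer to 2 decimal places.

33.35 N

For the box on the incline: the weight component along the slope is m₁g sin 53° = 7 × 10 × 0.7986 = 55.902 N and the normal force is N = m₁g cos 53° = 42.127 N.
Kinetic friction opposes the box's motion down the incline: f = μN = 0.35 × 42.127 = 14.744 N acting up the slope.
Newton's second law for the box (down-slope positive): 55.902 − 14.744 − T = 7 a. For the hanging bucket (upward positive): T − 3 × 10 = 3 a.
Adding the two equations eliminates T: 11.158 = 10 a, so a = 1.1158 m/s².
Then from the hanging bucket's equation, T = 3 × (10 + 1.1158) = 33.347 N.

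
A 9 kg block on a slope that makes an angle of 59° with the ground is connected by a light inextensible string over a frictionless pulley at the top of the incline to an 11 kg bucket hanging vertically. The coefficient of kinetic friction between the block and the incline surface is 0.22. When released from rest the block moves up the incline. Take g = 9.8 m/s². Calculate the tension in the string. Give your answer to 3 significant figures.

For the block on the incline: the weight component along the slope is m₁g sin 59° = 9 × 9.8 × 0.8572 = 75.605 N and the normal force is N = m₁g cos 59° = 45.426 N.
Kinetic friction opposes the block's motion up the incline: f = μN = 0.22 × 45.426 = 9.994 N acting down the slope.
Newton's second law for the block (up-slope positive): T − 75.605 − 9.994 = 9 a. For the hanging bucket (downward positive): 11 × 9.8 − T = 11 a.
Adding the two equations eliminates T: 22.201 = 20 a, so a = 1.1100 m/s².
Then from the hanging bucket's equation, T = 11 × (9.8 − 1.1100) = 95.590 N.

95.6 N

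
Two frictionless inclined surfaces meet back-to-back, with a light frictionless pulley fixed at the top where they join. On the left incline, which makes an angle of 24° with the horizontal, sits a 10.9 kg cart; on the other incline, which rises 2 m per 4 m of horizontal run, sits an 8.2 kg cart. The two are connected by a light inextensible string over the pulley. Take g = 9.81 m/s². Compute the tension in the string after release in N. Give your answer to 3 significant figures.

Resolve each weight along its own incline: the 10.9 kg mass has component 10.9 × 9.81 × sin 24° = 43.492 N down its slope, and the 8.2 kg mass has 8.2 × 9.81 × sin 26.57° = 35.975 N down its slope.
The 10.9 kg side's 43.492 N exceeds the other side's 35.975 N, so that mass slides down and the 8.2 kg mass slides up. Taking that direction as positive, Newton's second law for the whole system gives 43.492 − 35.975 = (10.9 + 8.2) a, so a = 7.517 / 19.1 = 0.3936 m/s².
For the 8.2 kg mass (up-slope positive): T − 35.975 = 8.2 × 0.3936, so T = 39.203 N.

39.2 N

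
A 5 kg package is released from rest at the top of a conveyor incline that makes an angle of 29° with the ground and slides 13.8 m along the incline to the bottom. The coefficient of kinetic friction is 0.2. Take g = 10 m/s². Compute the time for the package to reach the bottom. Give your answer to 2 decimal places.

The weight component along the incline is mg sin 29° = 24.240 N and the normal force is N = mg cos 29° = 43.731 N.
Friction up the slope is f = μN = 0.2 × 43.731 = 8.746 N, so the net downslope force is 24.240 − 8.746 = 15.494 N and a = 15.494 / 5 = 3.0988 m/s².
Starting from rest, L = ½at², so t = √(2L/a) = √(2 × 13.8 / 3.0988) = 2.9844 s.

2.98 s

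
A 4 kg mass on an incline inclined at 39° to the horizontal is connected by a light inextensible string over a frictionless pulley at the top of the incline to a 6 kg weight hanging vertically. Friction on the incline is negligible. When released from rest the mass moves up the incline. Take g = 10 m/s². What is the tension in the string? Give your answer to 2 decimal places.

For the mass on the incline: the weight component along the slope is m₁g sin 39° = 4 × 10 × 0.6293 = 25.172 N and the normal force is N = m₁g cos 39° = 31.086 N.
Newton's second law for the mass (up-slope positive): T − 25.172 = 4 a. For the hanging weight (downward positive): 6 × 10 − T = 6 a.
Adding the two equations eliminates T: 34.828 = 10 a, so a = 3.4828 m/s².
Then from the hanging weight's equation, T = 6 × (10 − 3.4828) = 39.103 N.

39.10 N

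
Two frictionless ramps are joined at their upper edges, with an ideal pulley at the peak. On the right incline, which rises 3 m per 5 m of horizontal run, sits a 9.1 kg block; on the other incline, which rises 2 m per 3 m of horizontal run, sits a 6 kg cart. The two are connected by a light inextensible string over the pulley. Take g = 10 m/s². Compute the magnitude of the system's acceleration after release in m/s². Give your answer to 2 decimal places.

0.90 m/s²

Resolve each weight along its own incline: the 9.1 kg mass has component 9.1 × 10 × sin 30.96° = 46.819 N down its slope, and the 6 kg mass has 6 × 10 × sin 33.69° = 33.282 N down its slope.
The 9.1 kg side's 46.819 N exceeds the other side's 33.282 N, so that mass slides down and the 6 kg mass slides up. Taking that direction as positive, Newton's second law for the whole system gives 46.819 − 33.282 = (9.1 + 6) a, so a = 13.537 / 15.1 = 0.8965 m/s².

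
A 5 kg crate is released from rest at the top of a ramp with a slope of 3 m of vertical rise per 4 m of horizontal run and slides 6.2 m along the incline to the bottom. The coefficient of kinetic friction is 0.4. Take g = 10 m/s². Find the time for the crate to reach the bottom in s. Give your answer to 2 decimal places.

2.10 s

The weight component along the incline is mg sin 36.87° = 30.000 N and the normal force is N = mg cos 36.87° = 40.000 N.
Friction up the slope is f = μN = 0.4 × 40.000 = 16.000 N, so the net downslope force is 30.000 − 16.000 = 14.000 N and a = 14.000 / 5 = 2.8000 m/s².
Starting from rest, L = ½at², so t = √(2L/a) = √(2 × 6.2 / 2.8000) = 2.1044 s.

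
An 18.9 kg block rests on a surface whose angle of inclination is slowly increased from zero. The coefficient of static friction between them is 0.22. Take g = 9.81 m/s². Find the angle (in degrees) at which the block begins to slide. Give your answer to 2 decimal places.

At the threshold of sliding, static friction is at its maximum μ_s N and exactly balances the weight component along the incline: mg sin θ = μ_s mg cos θ.
Hence tan θ = μ_s = 0.22, so θ = arctan(0.22) = 12.4074°.

12.41°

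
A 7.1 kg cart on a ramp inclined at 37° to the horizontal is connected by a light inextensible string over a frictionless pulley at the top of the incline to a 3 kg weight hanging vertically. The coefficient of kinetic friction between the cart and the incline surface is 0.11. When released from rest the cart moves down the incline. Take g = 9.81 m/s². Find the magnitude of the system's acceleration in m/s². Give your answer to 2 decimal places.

For the cart on the incline: the weight component along the slope is m₁g sin 37° = 7.1 × 9.81 × 0.6018 = 41.916 N and the normal force is N = m₁g cos 37° = 55.626 N.
Kinetic friction opposes the cart's motion down the incline: f = μN = 0.11 × 55.626 = 6.119 N acting up the slope.
Newton's second law for the cart (down-slope positive): 41.916 − 6.119 − T = 7.1 a. For the hanging weight (upward positive): T − 3 × 9.81 = 3 a.
Adding the two equations eliminates T: 6.367 = 10.1 a, so a = 0.6304 m/s².

0.63 m/s²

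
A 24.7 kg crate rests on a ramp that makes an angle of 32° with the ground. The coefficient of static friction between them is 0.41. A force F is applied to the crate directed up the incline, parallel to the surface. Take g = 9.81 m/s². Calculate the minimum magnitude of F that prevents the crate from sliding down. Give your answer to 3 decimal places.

44.153 N

The normal force is N = mg cos 32° = 205.488 N. With F at its minimum the crate is on the verge of sliding down, so static friction is at its maximum μ_s N = 0.41 × 205.488 = 84.250 N and acts up the slope.
Equilibrium along the incline: F + μ_s N = mg sin 32°, so F = 128.403 − 84.250 = 44.153 N.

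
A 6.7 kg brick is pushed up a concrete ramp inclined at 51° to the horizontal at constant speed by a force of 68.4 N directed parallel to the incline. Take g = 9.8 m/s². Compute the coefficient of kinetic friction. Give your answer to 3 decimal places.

0.420

At constant speed ΣF = 0 along the incline. The applied 68.4 N acts up the slope; the weight component mg sin 51° = 51.027 N and kinetic friction μN both act down the slope.
So 68.4 = 51.027 + μ × 41.321, giving μ = (68.4 − 51.027) / 41.321 = 0.4204.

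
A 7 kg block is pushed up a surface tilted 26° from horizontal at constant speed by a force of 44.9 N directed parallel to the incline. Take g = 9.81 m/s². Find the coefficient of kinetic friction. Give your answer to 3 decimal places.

0.240

At constant speed ΣF = 0 along the incline. The applied 44.9 N acts up the slope; the weight component mg sin 26° = 30.103 N and kinetic friction μN both act down the slope.
So 44.9 = 30.103 + μ × 61.720, giving μ = (44.9 − 30.103) / 61.720 = 0.2397.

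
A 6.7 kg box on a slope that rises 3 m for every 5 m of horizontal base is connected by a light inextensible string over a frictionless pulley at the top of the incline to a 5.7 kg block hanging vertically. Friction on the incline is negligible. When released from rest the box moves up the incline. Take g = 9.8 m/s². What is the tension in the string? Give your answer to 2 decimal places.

45.71 N

For the box on the incline: the weight component along the slope is m₁g sin 30.96° = 6.7 × 9.8 × 0.5145 = 33.782 N and the normal force is N = m₁g cos 30.96° = 56.303 N.
Newton's second law for the box (up-slope positive): T − 33.782 = 6.7 a. For the hanging block (downward positive): 5.7 × 9.8 − T = 5.7 a.
Adding the two equations eliminates T: 22.078 = 12.4 a, so a = 1.7805 m/s².
Then from the hanging block's equation, T = 5.7 × (9.8 − 1.7805) = 45.711 N.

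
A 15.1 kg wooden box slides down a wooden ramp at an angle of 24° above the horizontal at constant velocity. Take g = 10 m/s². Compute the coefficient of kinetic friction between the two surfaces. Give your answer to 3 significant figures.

0.445

At constant velocity the net force along the incline is zero: mg sin 24° = μ mg cos 24°.
So μ = tan 24° = 0.4067 / 0.9135 = 0.4452.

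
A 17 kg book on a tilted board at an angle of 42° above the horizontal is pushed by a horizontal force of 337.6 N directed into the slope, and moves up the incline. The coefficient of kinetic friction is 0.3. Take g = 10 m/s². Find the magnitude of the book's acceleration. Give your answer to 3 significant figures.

The horizontal push has components F cos 42° = 337.6 × 0.7431 = 250.871 N up the incline and F sin 42° = 337.6 × 0.6691 = 225.888 N pressing into the surface.
The normal force is therefore N = mg cos 42° + F sin 42° = 126.327 + 225.888 = 352.215 N, and kinetic friction down the slope is μN = 0.3 × 352.215 = 105.664 N.
Along the incline: F cos 42° − mg sin 42° − μN = ma, so 250.871 − 113.747 − 105.664 = 17 a, giving a = 1.8506 m/s².

1.85 m/s²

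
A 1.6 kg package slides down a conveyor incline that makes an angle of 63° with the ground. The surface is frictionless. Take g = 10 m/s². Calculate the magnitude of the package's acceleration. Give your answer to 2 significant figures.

Resolving the weight along the incline: the component pulling the package down the slope is mg sin 63° = 1.6 × 10 × 0.8910 = 14.256 N, and the normal force is N = mg cos 63° = 1.6 × 10 × 0.4540 = 7.264 N.
With no friction the net force along the incline is 14.256 N, so a = g sin 63° = 14.256 / 1.6 = 8.9100 m/s².

8.9 m/s²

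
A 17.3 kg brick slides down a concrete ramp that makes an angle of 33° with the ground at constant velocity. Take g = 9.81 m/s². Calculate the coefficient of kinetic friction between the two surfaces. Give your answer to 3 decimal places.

0.649

At constant velocity the net force along the incline is zero: mg sin 33° = μ mg cos 33°.
So μ = tan 33° = 0.5446 / 0.8387 = 0.6493.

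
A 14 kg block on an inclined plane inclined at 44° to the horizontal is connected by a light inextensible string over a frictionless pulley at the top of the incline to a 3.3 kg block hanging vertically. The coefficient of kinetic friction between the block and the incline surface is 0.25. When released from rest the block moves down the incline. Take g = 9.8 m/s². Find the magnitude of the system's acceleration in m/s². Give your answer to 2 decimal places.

2.21 m/s²

For the block on the incline: the weight component along the slope is m₁g sin 44° = 14 × 9.8 × 0.6947 = 95.313 N and the normal force is N = m₁g cos 44° = 98.693 N.
Kinetic friction opposes the block's motion down the incline: f = μN = 0.25 × 98.693 = 24.673 N acting up the slope.
Newton's second law for the block (down-slope positive): 95.313 − 24.673 − T = 14 a. For the hanging block (upward positive): T − 3.3 × 9.8 = 3.3 a.
Adding the two equations eliminates T: 38.300 = 17.3 a, so a = 2.2139 m/s².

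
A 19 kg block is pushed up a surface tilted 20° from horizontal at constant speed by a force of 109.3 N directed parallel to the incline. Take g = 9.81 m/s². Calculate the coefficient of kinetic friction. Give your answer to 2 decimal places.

At constant speed ΣF = 0 along the incline. The applied 109.3 N acts up the slope; the weight component mg sin 20° = 63.749 N and kinetic friction μN both act down the slope.
So 109.3 = 63.749 + μ × 175.149, giving μ = (109.3 − 63.749) / 175.149 = 0.2601.

0.26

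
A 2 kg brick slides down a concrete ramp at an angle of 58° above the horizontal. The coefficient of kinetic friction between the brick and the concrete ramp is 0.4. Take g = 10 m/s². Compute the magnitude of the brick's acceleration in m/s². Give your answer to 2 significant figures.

Resolving the weight along the incline: the component pulling the brick down the slope is mg sin 58° = 2 × 10 × 0.8480 = 16.960 N, and the normal force is N = mg cos 58° = 2 × 10 × 0.5299 = 10.598 N.
Kinetic friction acts up the slope with magnitude f = μN = 0.4 × 10.598 = 4.239 N.
Net force along the incline is 16.960 − 4.239 = 12.721 N, so a = 12.721 / 2 = 6.3605 m/s².

6.4 m/s²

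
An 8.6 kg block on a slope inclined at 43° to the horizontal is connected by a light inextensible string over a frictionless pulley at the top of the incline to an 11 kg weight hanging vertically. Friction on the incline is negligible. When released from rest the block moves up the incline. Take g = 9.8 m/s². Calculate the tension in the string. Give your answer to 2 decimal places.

For the block on the incline: the weight component along the slope is m₁g sin 43° = 8.6 × 9.8 × 0.6820 = 57.479 N and the normal force is N = m₁g cos 43° = 61.638 N.
Newton's second law for the block (up-slope positive): T − 57.479 = 8.6 a. For the hanging weight (downward positive): 11 × 9.8 − T = 11 a.
Adding the two equations eliminates T: 50.321 = 19.6 a, so a = 2.5674 m/s².
Then from the hanging weight's equation, T = 11 × (9.8 − 2.5674) = 79.559 N.

79.56 N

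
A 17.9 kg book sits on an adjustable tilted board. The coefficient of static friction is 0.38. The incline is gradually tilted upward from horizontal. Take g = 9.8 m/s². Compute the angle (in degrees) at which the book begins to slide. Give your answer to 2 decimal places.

20.81°

At the threshold of sliding, static friction is at its maximum μ_s N and exactly balances the weight component along the incline: mg sin θ = μ_s mg cos θ.
Hence tan θ = μ_s = 0.38, so θ = arctan(0.38) = 20.8068°.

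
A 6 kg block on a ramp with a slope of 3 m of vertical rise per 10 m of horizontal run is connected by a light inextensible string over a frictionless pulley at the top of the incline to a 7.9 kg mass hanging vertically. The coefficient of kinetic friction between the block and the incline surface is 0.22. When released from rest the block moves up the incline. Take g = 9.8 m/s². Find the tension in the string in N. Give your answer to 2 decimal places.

For the block on the incline: the weight component along the slope is m₁g sin 16.70° = 6 × 9.8 × 0.2873 = 16.893 N and the normal force is N = m₁g cos 16.70° = 56.320 N.
Kinetic friction opposes the block's motion up the incline: f = μN = 0.22 × 56.320 = 12.390 N acting down the slope.
Newton's second law for the block (up-slope positive): T − 16.893 − 12.390 = 6 a. For the hanging mass (downward positive): 7.9 × 9.8 − T = 7.9 a.
Adding the two equations eliminates T: 48.137 = 13.9 a, so a = 3.4631 m/s².
Then from the hanging mass's equation, T = 7.9 × (9.8 − 3.4631) = 50.062 N.

50.06 N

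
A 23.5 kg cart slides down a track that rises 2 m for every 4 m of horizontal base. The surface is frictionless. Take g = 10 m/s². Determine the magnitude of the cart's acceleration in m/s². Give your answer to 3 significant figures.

Resolving the weight along the incline: the component pulling the cart down the slope is mg sin 26.57° = 23.5 × 10 × 0.4472 = 105.092 N, and the normal force is N = mg cos 26.57° = 23.5 × 10 × 0.8944 = 210.184 N.
With no friction the net force along the incline is 105.092 N, so a = g sin 26.57° = 105.092 / 23.5 = 4.4720 m/s².

4.47 m/s²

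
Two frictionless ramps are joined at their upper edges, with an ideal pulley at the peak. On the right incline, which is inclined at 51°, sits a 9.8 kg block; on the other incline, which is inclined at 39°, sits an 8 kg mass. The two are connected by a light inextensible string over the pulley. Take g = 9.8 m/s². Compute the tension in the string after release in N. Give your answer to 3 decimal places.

Resolve each weight along its own incline: the 9.8 kg mass has component 9.8 × 9.8 × sin 51° = 74.637 N down its slope, and the 8 kg mass has 8 × 9.8 × sin 39° = 49.339 N down its slope.
The 9.8 kg side's 74.637 N exceeds the other side's 49.339 N, so that mass slides down and the 8 kg mass slides up. Taking that direction as positive, Newton's second law for the whole system gives 74.637 − 49.339 = (9.8 + 8) a, so a = 25.298 / 17.8 = 1.4212 m/s².
For the 8 kg mass (up-slope positive): T − 49.339 = 8 × 1.4212, so T = 60.709 N.

60.709 N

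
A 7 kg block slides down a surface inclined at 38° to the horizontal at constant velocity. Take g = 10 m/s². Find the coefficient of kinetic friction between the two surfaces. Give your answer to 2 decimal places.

At constant velocity the net force along the incline is zero: mg sin 38° = μ mg cos 38°.
So μ = tan 38° = 0.6157 / 0.7880 = 0.7813.

0.78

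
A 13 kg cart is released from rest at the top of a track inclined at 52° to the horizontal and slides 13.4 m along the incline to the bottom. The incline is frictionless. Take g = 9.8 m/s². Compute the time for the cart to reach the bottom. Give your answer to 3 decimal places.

1.863 s

The weight component along the incline is mg sin 52° = 100.393 N and the normal force is N = mg cos 52° = 78.435 N.
With no friction, a = g sin 52° = 7.7225 m/s².
Starting from rest, L = ½at², so t = √(2L/a) = √(2 × 13.4 / 7.7225) = 1.8629 s.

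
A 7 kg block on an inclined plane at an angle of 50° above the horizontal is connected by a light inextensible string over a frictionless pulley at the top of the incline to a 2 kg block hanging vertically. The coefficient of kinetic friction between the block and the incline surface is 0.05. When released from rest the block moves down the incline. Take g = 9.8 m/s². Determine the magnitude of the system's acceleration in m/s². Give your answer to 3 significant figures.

For the block on the incline: the weight component along the slope is m₁g sin 50° = 7 × 9.8 × 0.7660 = 52.548 N and the normal force is N = m₁g cos 50° = 44.095 N.
Kinetic friction opposes the block's motion down the incline: f = μN = 0.05 × 44.095 = 2.205 N acting up the slope.
Newton's second law for the block (down-slope positive): 52.548 − 2.205 − T = 7 a. For the hanging block (upward positive): T − 2 × 9.8 = 2 a.
Adding the two equations eliminates T: 30.743 = 9 a, so a = 3.4159 m/s².

3.42 m/s²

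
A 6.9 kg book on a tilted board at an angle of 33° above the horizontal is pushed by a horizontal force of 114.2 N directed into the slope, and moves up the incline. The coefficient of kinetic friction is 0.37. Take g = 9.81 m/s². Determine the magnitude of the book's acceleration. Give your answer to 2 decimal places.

2.16 m/s²

The horizontal push has components F cos 33° = 114.2 × 0.8387 = 95.780 N up the incline and F sin 33° = 114.2 × 0.5446 = 62.193 N pressing into the surface.
The normal force is therefore N = mg cos 33° + F sin 33° = 56.771 + 62.193 = 118.964 N, and kinetic friction down the slope is μN = 0.37 × 118.964 = 44.017 N.
Along the incline: F cos 33° − mg sin 33° − μN = ma, so 95.780 − 36.863 − 44.017 = 6.9 a, giving a = 2.1594 m/s².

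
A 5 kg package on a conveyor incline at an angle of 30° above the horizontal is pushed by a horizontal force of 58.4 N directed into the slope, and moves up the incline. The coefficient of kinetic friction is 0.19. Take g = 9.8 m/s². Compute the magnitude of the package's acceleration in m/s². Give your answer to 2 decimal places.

The horizontal push has components F cos 30° = 58.4 × 0.8660 = 50.574 N up the incline and F sin 30° = 58.4 × 0.5000 = 29.200 N pressing into the surface.
The normal force is therefore N = mg cos 30° + F sin 30° = 42.434 + 29.200 = 71.634 N, and kinetic friction down the slope is μN = 0.19 × 71.634 = 13.610 N.
Along the incline: F cos 30° − mg sin 30° − μN = ma, so 50.574 − 24.500 − 13.610 = 5 a, giving a = 2.4928 m/s².

2.49 m/s²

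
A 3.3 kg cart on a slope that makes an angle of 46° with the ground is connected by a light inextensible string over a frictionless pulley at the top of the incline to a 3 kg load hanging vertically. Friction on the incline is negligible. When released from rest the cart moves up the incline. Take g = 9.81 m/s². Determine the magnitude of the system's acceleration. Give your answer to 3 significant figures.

0.975 m/s²

For the cart on the incline: the weight component along the slope is m₁g sin 46° = 3.3 × 9.81 × 0.7193 = 23.286 N and the normal force is N = m₁g cos 46° = 22.488 N.
Newton's second law for the cart (up-slope positive): T − 23.286 = 3.3 a. For the hanging load (downward positive): 3 × 9.81 − T = 3 a.
Adding the two equations eliminates T: 6.144 = 6.3 a, so a = 0.9752 m/s².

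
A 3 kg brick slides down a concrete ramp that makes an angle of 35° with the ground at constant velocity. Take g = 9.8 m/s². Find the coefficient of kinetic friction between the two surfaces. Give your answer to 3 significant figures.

At constant velocity the net force along the incline is zero: mg sin 35° = μ mg cos 35°.
So μ = tan 35° = 0.5736 / 0.8192 = 0.7002.

0.700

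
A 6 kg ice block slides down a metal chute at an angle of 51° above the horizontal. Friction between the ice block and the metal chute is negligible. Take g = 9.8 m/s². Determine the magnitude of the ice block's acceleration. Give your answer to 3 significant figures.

Resolving the weight along the incline: the component pulling the ice block down the slope is mg sin 51° = 6 × 9.8 × 0.7771 = 45.693 N, and the normal force is N = mg cos 51° = 6 × 9.8 × 0.6293 = 37.003 N.
With no friction the net force along the incline is 45.693 N, so a = g sin 51° = 45.693 / 6 = 7.6155 m/s².

7.62 m/s²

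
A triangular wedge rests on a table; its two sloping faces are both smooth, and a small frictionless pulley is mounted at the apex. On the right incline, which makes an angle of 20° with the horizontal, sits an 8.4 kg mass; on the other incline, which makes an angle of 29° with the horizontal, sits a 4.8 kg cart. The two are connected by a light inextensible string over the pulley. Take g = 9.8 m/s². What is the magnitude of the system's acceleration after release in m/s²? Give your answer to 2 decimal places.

Resolve each weight along its own incline: the 8.4 kg mass has component 8.4 × 9.8 × sin 20° = 28.155 N down its slope, and the 4.8 kg mass has 4.8 × 9.8 × sin 29° = 22.805 N down its slope.
The 8.4 kg side's 28.155 N exceeds the other side's 22.805 N, so that mass slides down and the 4.8 kg mass slides up. Taking that direction as positive, Newton's second law for the whole system gives 28.155 − 22.805 = (8.4 + 4.8) a, so a = 5.350 / 13.2 = 0.4053 m/s².

0.41 m/s²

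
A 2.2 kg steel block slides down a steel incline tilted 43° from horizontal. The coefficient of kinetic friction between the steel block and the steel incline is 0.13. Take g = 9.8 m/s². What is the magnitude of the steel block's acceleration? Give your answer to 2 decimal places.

5.75 m/s²

Resolving the weight along the incline: the component pulling the steel block down the slope is mg sin 43° = 2.2 × 9.8 × 0.6820 = 14.704 N, and the normal force is N = mg cos 43° = 2.2 × 9.8 × 0.7314 = 15.769 N.
Kinetic friction acts up the slope with magnitude f = μN = 0.13 × 15.769 = 2.050 N.
Net force along the incline is 14.704 − 2.050 = 12.654 N, so a = 12.654 / 2.2 = 5.7518 m/s².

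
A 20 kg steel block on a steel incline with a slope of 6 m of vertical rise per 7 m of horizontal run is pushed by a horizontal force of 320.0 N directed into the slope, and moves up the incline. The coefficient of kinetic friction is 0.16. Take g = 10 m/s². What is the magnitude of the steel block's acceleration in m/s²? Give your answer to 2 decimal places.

The horizontal push has components F cos 40.60° = 320.0 × 0.7593 = 242.976 N up the incline and F sin 40.60° = 320.0 × 0.6508 = 208.256 N pressing into the surface.
The normal force is therefore N = mg cos 40.60° + F sin 40.60° = 151.860 + 208.256 = 360.116 N, and kinetic friction down the slope is μN = 0.16 × 360.116 = 57.619 N.
Along the incline: F cos 40.60° − mg sin 40.60° − μN = ma, so 242.976 − 130.160 − 57.619 = 20 a, giving a = 2.7599 m/s².

2.76 m/s²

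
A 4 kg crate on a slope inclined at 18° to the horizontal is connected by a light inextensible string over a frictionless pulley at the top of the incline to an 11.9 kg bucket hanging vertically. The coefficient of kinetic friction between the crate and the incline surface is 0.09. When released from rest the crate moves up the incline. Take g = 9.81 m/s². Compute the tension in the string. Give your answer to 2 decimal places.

For the crate on the incline: the weight component along the slope is m₁g sin 18° = 4 × 9.81 × 0.3090 = 12.125 N and the normal force is N = m₁g cos 18° = 37.319 N.
Kinetic friction opposes the crate's motion up the incline: f = μN = 0.09 × 37.319 = 3.359 N acting down the slope.
Newton's second law for the crate (up-slope positive): T − 12.125 − 3.359 = 4 a. For the hanging bucket (downward positive): 11.9 × 9.81 − T = 11.9 a.
Adding the two equations eliminates T: 101.255 = 15.9 a, so a = 6.3682 m/s².
Then from the hanging bucket's equation, T = 11.9 × (9.81 − 6.3682) = 40.957 N.

40.96 N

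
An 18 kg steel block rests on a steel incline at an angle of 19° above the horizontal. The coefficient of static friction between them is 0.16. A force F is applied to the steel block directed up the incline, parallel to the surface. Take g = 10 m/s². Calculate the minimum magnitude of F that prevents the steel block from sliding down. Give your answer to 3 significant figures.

The normal force is N = mg cos 19° = 170.193 N. With F at its minimum the steel block is on the verge of sliding down, so static friction is at its maximum μ_s N = 0.16 × 170.193 = 27.231 N and acts up the slope.
Equilibrium along the incline: F + μ_s N = mg sin 19°, so F = 58.602 − 27.231 = 31.371 N.

31.4 N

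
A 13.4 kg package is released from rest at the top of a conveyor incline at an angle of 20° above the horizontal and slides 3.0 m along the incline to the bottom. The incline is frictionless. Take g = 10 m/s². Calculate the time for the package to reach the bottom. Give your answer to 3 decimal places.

1.324 s

The weight component along the incline is mg sin 20° = 45.831 N and the normal force is N = mg cos 20° = 125.919 N.
With no friction, a = g sin 20° = 3.4202 m/s².
Starting from rest, L = ½at², so t = √(2L/a) = √(2 × 3.0 / 3.4202) = 1.3245 s.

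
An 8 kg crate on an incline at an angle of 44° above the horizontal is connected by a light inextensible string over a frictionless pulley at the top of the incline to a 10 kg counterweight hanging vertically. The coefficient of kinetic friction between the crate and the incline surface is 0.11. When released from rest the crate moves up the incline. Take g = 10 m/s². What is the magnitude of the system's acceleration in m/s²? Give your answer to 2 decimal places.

2.12 m/s²

For the crate on the incline: the weight component along the slope is m₁g sin 44° = 8 × 10 × 0.6947 = 55.576 N and the normal force is N = m₁g cos 44° = 57.547 N.
Kinetic friction opposes the crate's motion up the incline: f = μN = 0.11 × 57.547 = 6.330 N acting down the slope.
Newton's second law for the crate (up-slope positive): T − 55.576 − 6.330 = 8 a. For the hanging counterweight (downward positive): 10 × 10 − T = 10 a.
Adding the two equations eliminates T: 38.094 = 18 a, so a = 2.1163 m/s².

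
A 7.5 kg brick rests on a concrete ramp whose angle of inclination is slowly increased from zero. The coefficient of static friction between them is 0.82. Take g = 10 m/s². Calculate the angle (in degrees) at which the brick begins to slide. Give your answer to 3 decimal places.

At the threshold of sliding, static friction is at its maximum μ_s N and exactly balances the weight component along the incline: mg sin θ = μ_s mg cos θ.
Hence tan θ = μ_s = 0.82, so θ = arctan(0.82) = 39.3518°.

39.352°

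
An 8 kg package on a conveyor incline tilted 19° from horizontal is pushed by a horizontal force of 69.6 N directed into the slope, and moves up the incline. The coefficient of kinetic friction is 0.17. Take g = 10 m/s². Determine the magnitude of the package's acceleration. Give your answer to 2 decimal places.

2.88 m/s²

The horizontal push has components F cos 19° = 69.6 × 0.9455 = 65.807 N up the incline and F sin 19° = 69.6 × 0.3256 = 22.662 N pressing into the surface.
The normal force is therefore N = mg cos 19° + F sin 19° = 75.640 + 22.662 = 98.302 N, and kinetic friction down the slope is μN = 0.17 × 98.302 = 16.711 N.
Along the incline: F cos 19° − mg sin 19° − μN = ma, so 65.807 − 26.048 − 16.711 = 8 a, giving a = 2.8810 m/s².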